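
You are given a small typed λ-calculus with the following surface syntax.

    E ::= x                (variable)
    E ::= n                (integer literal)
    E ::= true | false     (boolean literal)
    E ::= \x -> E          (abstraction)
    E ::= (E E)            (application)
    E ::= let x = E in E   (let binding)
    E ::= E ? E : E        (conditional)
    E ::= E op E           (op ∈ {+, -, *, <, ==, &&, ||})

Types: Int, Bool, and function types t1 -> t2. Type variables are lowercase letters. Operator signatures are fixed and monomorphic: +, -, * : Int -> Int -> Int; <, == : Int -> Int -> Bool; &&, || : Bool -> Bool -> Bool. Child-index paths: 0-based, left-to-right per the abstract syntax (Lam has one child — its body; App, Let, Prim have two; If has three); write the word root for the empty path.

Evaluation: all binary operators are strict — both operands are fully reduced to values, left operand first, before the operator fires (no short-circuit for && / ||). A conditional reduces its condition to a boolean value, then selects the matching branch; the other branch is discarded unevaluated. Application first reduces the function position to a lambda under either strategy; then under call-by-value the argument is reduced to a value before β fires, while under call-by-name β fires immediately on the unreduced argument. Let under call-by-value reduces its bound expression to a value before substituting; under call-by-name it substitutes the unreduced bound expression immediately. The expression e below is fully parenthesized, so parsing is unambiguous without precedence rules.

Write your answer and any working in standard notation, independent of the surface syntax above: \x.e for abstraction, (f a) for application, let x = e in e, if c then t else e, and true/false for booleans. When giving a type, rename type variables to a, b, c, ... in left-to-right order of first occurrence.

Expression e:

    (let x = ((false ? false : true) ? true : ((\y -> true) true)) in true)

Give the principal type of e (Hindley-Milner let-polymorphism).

Derivation:
  unify Bool ~ Bool
  unify Bool ~ Bool
  unify Bool ~ Bool
\y._ : a -> Bool
  unify a -> Bool ~ Bool -> b
  unify a ~ Bool
  unify Bool ~ b
_ _ : Bool
  unify Bool ~ Bool
let x : Bool

Answer: Bool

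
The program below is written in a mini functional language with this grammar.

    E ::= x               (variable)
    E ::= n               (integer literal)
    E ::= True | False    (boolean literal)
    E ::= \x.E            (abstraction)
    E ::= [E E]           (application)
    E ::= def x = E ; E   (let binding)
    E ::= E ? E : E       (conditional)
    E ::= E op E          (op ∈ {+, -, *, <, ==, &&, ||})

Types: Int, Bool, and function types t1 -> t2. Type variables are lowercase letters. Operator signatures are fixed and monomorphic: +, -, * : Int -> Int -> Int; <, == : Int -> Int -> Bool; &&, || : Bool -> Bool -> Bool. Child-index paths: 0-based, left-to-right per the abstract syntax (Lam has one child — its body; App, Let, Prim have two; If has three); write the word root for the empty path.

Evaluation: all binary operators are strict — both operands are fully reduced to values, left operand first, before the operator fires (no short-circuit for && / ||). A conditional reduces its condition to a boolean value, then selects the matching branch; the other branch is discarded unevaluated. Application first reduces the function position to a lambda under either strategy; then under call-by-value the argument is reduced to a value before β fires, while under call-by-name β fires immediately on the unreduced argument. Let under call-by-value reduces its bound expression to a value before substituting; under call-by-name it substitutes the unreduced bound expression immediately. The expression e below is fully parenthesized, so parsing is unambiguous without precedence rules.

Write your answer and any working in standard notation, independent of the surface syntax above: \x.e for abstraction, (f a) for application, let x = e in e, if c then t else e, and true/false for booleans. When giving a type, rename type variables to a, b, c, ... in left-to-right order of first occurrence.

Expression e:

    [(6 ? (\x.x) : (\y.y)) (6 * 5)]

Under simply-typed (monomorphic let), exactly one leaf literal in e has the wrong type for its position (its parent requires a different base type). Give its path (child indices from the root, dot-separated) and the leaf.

Trace:
  unify Int ~ Bool
  FAIL: mismatch Int ~ Bool

Answer: 0.0 : 6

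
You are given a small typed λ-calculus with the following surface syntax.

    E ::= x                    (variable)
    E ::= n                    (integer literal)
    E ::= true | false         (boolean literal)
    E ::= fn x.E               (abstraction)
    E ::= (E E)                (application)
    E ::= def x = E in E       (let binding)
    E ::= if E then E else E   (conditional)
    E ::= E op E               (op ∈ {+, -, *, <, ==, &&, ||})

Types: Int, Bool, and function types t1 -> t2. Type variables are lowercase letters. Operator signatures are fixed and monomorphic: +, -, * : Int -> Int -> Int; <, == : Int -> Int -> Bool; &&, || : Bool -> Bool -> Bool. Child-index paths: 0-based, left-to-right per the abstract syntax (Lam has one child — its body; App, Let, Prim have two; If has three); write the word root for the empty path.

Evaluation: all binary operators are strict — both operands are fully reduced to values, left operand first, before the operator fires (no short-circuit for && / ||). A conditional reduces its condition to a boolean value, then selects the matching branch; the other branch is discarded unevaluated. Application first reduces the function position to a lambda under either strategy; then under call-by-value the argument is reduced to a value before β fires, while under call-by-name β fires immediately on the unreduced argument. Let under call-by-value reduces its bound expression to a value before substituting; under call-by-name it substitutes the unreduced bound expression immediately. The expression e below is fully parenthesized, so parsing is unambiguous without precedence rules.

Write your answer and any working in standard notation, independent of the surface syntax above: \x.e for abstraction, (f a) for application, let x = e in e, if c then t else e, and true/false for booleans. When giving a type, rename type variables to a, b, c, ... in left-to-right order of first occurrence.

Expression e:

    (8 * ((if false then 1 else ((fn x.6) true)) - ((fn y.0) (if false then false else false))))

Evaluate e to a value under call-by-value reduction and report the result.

Answer: 48

Derivation:
step 0: (8 * ((if false then 1 else ((\x.6) true)) - ((\y.0) (if false then false else false))))
step 1: [if@1.0] (8 * (((\x.6) true) - ((\y.0) (if false then false else false))))
step 2: [beta@1.0] (8 * (6 - ((\y.0) (if false then false else false))))
step 3: [if@1.1.1] (8 * (6 - ((\y.0) false)))
step 4: [beta@1.1] (8 * (6 - 0))
step 5: [delta@1] (8 * 6)
step 6: [delta@root] 48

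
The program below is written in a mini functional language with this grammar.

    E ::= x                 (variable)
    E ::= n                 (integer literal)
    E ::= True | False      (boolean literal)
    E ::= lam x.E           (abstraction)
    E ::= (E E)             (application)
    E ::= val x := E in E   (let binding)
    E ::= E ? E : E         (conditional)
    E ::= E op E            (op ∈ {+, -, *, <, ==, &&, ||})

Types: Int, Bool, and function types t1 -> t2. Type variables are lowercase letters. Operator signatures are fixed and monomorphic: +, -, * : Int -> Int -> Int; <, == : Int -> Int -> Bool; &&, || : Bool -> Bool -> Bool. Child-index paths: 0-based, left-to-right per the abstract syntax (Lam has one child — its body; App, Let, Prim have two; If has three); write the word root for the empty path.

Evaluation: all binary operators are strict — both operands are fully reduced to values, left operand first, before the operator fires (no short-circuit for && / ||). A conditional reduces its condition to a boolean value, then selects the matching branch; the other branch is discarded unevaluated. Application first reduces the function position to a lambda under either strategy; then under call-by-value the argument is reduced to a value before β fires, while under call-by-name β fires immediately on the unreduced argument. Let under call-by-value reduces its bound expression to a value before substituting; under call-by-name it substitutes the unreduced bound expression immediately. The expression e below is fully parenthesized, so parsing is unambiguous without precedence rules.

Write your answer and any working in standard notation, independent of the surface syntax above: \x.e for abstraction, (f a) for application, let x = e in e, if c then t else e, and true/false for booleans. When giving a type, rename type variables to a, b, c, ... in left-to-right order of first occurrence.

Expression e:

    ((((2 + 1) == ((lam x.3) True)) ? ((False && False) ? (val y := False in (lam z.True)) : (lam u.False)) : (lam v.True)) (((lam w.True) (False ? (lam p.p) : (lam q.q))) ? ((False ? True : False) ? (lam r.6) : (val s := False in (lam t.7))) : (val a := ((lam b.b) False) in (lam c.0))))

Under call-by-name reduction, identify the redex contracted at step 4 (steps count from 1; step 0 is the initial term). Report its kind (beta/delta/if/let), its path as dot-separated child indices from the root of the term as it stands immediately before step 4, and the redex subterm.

Working:
step 0: ((if ((2 + 1) == ((\x.3) true)) then (if (false && false) then (let y = false in (\z.true)) else (\u.false)) else (\v.true)) (if ((\w.true) (if false then (\p.p) else (\q.q))) then (if (if false then true else false) then (\r.6) else (let s = false in (\t.7))) else (let a = ((\b.b) false) in (\c.0))))
step 1: [delta@0.0.0] ((if (3 == ((\x.3) true)) then (if (false && false) then (let y = false in (\z.true)) else (\u.false)) else (\v.true)) (if ((\w.true) (if false then (\p.p) else (\q.q))) then (if (if false then true else false) then (\r.6) else (let s = false in (\t.7))) else (let a = ((\b.b) false) in (\c.0))))
step 2: [beta@0.0.1] ((if (3 == 3) then (if (false && false) then (let y = false in (\z.true)) else (\u.false)) else (\v.true)) (if ((\w.true) (if false then (\p.p) else (\q.q))) then (if (if false then true else false) then (\r.6) else (let s = false in (\t.7))) else (let a = ((\b.b) false) in (\c.0))))
step 3: [delta@0.0] ((if true then (if (false && false) then (let y = false in (\z.true)) else (\u.false)) else (\v.true)) (if ((\w.true) (if false then (\p.p) else (\q.q))) then (if (if false then true else false) then (\r.6) else (let s = false in (\t.7))) else (let a = ((\b.b) false) in (\c.0))))
step 4: [if@0] ((if (false && false) then (let y = false in (\z.true)) else (\u.false)) (if ((\w.true) (if false then (\p.p) else (\q.q))) then (if (if false then true else false) then (\r.6) else (let s = false in (\t.7))) else (let a = ((\b.b) false) in (\c.0))))

Answer: if at 0 : (if true then (if (false && false) then (let y = false in (\z.true)) else (\u.false)) else (\v.true))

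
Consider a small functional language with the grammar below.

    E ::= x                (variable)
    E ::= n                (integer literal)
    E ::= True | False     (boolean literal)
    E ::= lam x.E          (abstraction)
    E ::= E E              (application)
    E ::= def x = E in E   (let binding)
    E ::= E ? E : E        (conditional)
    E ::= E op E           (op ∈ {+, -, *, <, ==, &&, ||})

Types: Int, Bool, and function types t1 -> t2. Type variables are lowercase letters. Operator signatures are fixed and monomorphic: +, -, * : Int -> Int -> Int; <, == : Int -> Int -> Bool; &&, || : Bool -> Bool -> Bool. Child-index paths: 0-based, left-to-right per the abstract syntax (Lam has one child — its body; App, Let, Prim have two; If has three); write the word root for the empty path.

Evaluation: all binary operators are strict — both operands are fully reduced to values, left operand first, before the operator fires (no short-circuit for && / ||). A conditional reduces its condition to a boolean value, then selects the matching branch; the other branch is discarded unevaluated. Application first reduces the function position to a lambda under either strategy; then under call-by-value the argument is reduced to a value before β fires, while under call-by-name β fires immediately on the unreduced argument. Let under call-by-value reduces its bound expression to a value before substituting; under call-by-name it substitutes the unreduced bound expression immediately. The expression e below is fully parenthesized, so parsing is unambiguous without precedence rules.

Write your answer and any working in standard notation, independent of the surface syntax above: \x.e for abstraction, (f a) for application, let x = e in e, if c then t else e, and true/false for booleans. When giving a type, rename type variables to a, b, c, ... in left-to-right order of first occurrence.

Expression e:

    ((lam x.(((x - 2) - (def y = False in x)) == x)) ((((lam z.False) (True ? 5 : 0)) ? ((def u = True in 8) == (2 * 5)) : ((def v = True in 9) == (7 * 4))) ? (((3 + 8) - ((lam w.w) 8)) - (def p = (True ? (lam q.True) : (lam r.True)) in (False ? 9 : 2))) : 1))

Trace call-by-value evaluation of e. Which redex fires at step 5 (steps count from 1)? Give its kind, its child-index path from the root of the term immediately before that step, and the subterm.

Answer: delta at 1.0.1 : (7 * 4)

Derivation:
step 0: ((\x.(((x - 2) - (let y = false in x)) == x)) (if (if ((\z.false) (if true then 5 else 0)) then ((let u = true in 8) == (2 * 5)) else ((let v = true in 9) == (7 * 4))) then (((3 + 8) - ((\w.w) 8)) - (let p = (if true then (\q.true) else (\r.true)) in (if false then 9 else 2))) else 1))
step 1: [if@1.0.0.1] ((\x.(((x - 2) - (let y = false in x)) == x)) (if (if ((\z.false) 5) then ((let u = true in 8) == (2 * 5)) else ((let v = true in 9) == (7 * 4))) then (((3 + 8) - ((\w.w) 8)) - (let p = (if true then (\q.true) else (\r.true)) in (if false then 9 else 2))) else 1))
step 2: [beta@1.0.0] ((\x.(((x - 2) - (let y = false in x)) == x)) (if (if false then ((let u = true in 8) == (2 * 5)) else ((let v = true in 9) == (7 * 4))) then (((3 + 8) - ((\w.w) 8)) - (let p = (if true then (\q.true) else (\r.true)) in (if false then 9 else 2))) else 1))
step 3: [if@1.0] ((\x.(((x - 2) - (let y = false in x)) == x)) (if ((let v = true in 9) == (7 * 4)) then (((3 + 8) - ((\w.w) 8)) - (let p = (if true then (\q.true) else (\r.true)) in (if false then 9 else 2))) else 1))
step 4: [let@1.0.0] ((\x.(((x - 2) - (let y = false in x)) == x)) (if (9 == (7 * 4)) then (((3 + 8) - ((\w.w) 8)) - (let p = (if true then (\q.true) else (\r.true)) in (if false then 9 else 2))) else 1))
step 5: [delta@1.0.1] ((\x.(((x - 2) - (let y = false in x)) == x)) (if (9 == 28) then (((3 + 8) - ((\w.w) 8)) - (let p = (if true then (\q.true) else (\r.true)) in (if false then 9 else 2))) else 1))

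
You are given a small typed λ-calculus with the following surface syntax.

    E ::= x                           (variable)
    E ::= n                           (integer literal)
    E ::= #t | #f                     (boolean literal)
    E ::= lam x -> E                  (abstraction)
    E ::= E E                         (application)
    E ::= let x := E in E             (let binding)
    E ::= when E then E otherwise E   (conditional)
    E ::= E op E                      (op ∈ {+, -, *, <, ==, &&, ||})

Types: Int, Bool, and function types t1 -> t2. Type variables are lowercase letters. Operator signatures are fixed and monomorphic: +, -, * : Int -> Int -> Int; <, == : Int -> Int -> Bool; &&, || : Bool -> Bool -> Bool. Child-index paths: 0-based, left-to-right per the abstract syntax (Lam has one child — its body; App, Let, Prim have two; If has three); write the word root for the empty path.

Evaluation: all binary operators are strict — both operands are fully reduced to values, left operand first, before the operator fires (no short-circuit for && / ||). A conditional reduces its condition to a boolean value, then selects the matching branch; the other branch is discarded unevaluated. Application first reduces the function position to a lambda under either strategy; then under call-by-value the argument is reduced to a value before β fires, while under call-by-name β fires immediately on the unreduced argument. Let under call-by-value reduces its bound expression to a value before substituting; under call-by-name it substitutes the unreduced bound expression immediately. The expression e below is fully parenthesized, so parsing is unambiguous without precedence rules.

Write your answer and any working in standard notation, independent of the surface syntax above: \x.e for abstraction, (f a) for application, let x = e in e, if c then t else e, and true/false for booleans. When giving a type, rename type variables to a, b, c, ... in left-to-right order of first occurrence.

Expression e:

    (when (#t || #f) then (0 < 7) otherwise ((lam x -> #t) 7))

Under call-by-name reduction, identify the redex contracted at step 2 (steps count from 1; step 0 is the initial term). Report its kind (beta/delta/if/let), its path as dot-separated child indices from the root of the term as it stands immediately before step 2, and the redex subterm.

Derivation:
step 0: (if (true || false) then (0 < 7) else ((\x.true) 7))
step 1: [delta@0] (if true then (0 < 7) else ((\x.true) 7))
step 2: [if@root] (0 < 7)

Answer: if at root : (if true then (0 < 7) else ((\x.true) 7))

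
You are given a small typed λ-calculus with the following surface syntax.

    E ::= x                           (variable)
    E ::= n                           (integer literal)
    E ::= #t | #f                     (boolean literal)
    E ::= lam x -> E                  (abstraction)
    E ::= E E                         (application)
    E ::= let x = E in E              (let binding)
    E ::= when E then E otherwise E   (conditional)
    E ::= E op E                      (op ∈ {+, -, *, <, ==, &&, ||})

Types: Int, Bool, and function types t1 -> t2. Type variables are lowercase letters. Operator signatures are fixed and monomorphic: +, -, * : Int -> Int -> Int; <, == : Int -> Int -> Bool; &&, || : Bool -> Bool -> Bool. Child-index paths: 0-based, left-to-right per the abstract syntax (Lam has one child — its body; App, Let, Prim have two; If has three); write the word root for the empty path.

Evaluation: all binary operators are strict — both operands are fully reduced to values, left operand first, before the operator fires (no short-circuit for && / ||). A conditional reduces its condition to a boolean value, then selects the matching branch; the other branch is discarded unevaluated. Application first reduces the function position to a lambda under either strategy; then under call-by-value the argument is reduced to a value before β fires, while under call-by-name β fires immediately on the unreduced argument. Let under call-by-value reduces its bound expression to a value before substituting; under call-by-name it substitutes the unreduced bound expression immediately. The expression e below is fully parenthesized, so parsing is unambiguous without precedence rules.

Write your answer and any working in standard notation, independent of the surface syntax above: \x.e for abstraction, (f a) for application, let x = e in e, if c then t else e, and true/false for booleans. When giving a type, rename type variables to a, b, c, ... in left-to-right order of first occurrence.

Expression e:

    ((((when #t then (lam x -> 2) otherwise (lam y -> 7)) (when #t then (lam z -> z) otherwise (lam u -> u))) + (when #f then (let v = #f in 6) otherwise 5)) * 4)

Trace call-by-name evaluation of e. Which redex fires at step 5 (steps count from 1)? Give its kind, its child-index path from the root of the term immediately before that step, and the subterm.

Answer: delta at root : (7 * 4)

Working:
step 0: ((((if true then (\x.2) else (\y.7)) (if true then (\z.z) else (\u.u))) + (if false then (let v = false in 6) else 5)) * 4)
step 1: [if@0.0.0] ((((\x.2) (if true then (\z.z) else (\u.u))) + (if false then (let v = false in 6) else 5)) * 4)
step 2: [beta@0.0] ((2 + (if false then (let v = false in 6) else 5)) * 4)
step 3: [if@0.1] ((2 + 5) * 4)
step 4: [delta@0] (7 * 4)
step 5: [delta@root] 28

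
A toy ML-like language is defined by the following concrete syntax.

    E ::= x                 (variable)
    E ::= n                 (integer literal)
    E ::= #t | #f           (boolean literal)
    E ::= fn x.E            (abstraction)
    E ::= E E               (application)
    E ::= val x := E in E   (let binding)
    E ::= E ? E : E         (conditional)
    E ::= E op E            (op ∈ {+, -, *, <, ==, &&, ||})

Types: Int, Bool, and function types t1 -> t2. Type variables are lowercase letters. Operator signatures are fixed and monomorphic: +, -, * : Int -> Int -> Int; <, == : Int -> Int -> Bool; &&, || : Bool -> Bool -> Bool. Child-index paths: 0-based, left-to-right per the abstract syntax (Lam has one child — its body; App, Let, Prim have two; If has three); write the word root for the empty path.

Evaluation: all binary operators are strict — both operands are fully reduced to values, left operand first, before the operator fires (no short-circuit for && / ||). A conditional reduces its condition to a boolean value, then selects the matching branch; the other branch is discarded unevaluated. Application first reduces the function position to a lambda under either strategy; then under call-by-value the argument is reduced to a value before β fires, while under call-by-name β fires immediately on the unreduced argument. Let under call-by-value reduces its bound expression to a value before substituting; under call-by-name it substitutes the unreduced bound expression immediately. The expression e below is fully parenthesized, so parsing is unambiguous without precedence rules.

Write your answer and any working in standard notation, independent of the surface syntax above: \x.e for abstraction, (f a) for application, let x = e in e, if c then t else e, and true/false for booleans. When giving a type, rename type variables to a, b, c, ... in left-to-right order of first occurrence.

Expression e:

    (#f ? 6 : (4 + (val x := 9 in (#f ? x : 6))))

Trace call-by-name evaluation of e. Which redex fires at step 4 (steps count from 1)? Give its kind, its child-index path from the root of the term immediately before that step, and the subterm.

Trace:
step 0: (if false then 6 else (4 + (let x = 9 in (if false then x else 6))))
step 1: [if@root] (4 + (let x = 9 in (if false then x else 6)))
step 2: [let@1] (4 + (if false then 9 else 6))
step 3: [if@1] (4 + 6)
step 4: [delta@root] 10

Answer: delta at root : (4 + 6)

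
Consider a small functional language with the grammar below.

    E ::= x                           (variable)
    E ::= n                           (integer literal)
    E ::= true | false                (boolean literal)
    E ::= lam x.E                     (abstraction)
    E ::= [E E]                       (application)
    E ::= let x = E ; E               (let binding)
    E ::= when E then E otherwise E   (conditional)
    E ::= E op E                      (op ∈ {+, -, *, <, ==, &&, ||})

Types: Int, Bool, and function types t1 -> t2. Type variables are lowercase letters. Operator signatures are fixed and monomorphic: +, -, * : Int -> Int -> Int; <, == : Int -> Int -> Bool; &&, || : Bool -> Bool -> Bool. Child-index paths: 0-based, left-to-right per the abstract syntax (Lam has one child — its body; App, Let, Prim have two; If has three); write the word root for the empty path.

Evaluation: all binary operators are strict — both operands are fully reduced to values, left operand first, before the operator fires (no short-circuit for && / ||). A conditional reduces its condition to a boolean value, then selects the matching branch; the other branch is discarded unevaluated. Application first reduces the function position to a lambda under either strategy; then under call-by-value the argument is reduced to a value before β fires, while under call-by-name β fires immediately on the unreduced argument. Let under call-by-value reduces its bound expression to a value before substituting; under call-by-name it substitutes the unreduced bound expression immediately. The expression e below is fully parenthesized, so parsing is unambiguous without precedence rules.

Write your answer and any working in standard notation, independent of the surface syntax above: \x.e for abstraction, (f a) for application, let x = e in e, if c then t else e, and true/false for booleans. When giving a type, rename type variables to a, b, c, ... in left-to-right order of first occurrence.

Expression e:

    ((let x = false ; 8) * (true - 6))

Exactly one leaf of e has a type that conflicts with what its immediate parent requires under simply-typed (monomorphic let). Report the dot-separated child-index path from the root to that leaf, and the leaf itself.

Answer: 1.0 : true

Trace:
let x : Bool
  unify Int ~ Int
  unify Bool ~ Int
  FAIL: mismatch Bool ~ Int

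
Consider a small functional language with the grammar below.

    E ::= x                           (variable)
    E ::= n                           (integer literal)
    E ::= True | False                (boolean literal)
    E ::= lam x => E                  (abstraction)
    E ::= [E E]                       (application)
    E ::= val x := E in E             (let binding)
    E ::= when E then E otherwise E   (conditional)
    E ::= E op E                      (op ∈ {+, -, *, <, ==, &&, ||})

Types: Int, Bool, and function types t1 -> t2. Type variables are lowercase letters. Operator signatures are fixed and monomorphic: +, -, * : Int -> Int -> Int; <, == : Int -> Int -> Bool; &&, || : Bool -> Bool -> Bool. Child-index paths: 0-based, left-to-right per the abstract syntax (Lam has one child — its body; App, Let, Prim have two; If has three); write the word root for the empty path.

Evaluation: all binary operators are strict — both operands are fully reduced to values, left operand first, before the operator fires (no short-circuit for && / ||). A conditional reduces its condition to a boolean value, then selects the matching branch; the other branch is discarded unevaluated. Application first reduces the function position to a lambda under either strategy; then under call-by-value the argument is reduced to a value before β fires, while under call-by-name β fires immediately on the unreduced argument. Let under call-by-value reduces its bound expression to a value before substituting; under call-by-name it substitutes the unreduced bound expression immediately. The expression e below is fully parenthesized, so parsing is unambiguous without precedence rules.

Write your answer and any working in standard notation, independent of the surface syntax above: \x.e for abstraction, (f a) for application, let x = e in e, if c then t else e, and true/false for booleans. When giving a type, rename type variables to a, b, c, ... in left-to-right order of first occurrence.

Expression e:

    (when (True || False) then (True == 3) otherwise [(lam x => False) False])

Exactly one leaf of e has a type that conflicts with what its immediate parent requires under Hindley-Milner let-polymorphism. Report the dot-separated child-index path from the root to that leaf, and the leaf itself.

Answer: 1.0 : true

Trace:
  unify Bool ~ Bool
  unify Bool ~ Bool
  unify Bool ~ Bool
  unify Bool ~ Int
  FAIL: mismatch Bool ~ Int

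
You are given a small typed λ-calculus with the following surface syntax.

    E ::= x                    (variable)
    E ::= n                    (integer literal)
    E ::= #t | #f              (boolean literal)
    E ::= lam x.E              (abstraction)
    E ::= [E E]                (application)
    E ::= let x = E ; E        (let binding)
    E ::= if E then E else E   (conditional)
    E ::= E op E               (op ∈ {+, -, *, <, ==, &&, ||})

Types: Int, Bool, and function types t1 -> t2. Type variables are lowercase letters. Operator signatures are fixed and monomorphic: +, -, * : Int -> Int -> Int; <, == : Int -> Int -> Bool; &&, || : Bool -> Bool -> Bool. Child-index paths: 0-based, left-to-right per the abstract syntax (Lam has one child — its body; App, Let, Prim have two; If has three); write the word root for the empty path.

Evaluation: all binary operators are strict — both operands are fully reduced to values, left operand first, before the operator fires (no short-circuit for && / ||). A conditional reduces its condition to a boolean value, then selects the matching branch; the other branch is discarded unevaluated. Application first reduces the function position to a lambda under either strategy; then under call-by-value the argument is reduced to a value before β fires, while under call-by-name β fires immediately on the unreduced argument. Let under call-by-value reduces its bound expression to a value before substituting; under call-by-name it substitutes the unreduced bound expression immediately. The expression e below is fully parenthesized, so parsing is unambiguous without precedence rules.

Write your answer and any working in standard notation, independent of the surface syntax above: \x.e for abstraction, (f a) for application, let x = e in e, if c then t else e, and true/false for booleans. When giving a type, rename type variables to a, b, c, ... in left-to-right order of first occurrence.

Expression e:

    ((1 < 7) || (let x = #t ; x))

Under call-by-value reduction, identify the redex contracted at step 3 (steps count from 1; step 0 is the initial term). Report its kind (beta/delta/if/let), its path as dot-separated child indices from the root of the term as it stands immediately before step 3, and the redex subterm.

Answer: delta at root : (true || true)

Trace:
step 0: ((1 < 7) || (let x = true in x))
step 1: [delta@0] (true || (let x = true in x))
step 2: [let@1] (true || true)
step 3: [delta@root] true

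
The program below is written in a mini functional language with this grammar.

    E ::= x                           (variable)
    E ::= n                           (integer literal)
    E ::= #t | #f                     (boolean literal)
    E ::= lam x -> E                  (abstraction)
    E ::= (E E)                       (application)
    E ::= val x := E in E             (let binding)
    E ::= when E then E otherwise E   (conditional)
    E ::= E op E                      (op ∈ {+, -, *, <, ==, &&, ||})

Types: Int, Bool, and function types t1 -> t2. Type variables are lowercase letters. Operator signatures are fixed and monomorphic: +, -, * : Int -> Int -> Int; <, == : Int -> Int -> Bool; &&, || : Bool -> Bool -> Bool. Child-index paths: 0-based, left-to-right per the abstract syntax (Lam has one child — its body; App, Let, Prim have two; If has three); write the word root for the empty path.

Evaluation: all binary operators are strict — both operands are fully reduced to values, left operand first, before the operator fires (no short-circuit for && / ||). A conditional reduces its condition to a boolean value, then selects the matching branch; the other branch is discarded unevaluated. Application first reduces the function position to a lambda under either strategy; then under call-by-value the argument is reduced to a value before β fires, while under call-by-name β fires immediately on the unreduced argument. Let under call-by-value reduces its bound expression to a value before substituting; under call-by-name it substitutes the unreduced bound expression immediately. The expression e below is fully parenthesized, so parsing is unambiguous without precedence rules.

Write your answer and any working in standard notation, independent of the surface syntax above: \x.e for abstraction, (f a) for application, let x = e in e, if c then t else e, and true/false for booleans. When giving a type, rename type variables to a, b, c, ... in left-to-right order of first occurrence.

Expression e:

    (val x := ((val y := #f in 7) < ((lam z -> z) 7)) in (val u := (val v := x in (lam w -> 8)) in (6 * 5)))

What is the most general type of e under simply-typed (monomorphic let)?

Working:
let y : Bool
  unify Int ~ Int
z : a
\z._ : a -> a
  unify a -> a ~ Int -> b
  unify a ~ Int
  unify Int ~ b
_ _ : Int
  unify Int ~ Int
let x : Bool
x : Bool
let v : Bool
\w._ : c -> Int
let u : c -> Int
  unify Int ~ Int
  unify Int ~ Int

Answer: Int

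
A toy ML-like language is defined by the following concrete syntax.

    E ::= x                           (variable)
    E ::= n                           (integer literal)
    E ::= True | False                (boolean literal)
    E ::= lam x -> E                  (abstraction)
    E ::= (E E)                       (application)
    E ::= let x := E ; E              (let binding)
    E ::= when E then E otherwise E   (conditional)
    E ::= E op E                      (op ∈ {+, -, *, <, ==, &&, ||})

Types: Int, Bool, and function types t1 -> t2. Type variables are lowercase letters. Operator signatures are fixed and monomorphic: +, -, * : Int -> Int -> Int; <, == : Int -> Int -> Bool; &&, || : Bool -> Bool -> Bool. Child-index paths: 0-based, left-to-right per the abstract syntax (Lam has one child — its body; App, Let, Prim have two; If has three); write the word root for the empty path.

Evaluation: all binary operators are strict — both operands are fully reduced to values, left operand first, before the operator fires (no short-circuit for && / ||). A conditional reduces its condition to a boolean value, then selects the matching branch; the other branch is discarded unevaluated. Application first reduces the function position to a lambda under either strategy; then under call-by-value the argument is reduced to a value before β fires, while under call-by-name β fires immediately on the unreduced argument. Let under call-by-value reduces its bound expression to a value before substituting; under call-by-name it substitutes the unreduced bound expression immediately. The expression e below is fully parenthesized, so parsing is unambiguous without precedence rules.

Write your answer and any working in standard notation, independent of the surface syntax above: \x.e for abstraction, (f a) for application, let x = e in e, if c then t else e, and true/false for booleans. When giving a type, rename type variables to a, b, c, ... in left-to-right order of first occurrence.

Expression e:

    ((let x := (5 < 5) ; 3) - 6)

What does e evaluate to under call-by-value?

Answer: -3

Trace:
step 0: ((let x = (5 < 5) in 3) - 6)
step 1: [delta@0.0] ((let x = false in 3) - 6)
step 2: [let@0] (3 - 6)
step 3: [delta@root] -3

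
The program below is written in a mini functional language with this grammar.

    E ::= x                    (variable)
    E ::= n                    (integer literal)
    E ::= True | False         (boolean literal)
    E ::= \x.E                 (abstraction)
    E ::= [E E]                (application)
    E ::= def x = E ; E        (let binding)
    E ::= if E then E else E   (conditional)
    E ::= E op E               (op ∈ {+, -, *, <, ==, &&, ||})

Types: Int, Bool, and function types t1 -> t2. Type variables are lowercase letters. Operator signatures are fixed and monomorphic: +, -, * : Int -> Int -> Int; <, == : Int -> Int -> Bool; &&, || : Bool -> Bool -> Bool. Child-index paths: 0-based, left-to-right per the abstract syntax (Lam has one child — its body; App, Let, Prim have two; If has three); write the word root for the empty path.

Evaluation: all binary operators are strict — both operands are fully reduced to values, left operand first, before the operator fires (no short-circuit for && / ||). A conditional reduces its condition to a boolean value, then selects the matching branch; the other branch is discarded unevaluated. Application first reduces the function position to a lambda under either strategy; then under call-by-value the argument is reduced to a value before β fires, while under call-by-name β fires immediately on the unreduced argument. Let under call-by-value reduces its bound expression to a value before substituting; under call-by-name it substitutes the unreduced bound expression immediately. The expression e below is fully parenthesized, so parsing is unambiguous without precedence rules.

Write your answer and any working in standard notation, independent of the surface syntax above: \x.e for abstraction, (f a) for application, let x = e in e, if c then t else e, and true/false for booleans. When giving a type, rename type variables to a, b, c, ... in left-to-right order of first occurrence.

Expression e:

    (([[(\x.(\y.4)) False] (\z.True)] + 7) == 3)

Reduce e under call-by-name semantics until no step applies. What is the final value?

Answer: false

Derivation:
step 0: (((((\x.(\y.4)) false) (\z.true)) + 7) == 3)
step 1: [beta@0.0.0] ((((\y.4) (\z.true)) + 7) == 3)
step 2: [beta@0.0] ((4 + 7) == 3)
step 3: [delta@0] (11 == 3)
step 4: [delta@root] false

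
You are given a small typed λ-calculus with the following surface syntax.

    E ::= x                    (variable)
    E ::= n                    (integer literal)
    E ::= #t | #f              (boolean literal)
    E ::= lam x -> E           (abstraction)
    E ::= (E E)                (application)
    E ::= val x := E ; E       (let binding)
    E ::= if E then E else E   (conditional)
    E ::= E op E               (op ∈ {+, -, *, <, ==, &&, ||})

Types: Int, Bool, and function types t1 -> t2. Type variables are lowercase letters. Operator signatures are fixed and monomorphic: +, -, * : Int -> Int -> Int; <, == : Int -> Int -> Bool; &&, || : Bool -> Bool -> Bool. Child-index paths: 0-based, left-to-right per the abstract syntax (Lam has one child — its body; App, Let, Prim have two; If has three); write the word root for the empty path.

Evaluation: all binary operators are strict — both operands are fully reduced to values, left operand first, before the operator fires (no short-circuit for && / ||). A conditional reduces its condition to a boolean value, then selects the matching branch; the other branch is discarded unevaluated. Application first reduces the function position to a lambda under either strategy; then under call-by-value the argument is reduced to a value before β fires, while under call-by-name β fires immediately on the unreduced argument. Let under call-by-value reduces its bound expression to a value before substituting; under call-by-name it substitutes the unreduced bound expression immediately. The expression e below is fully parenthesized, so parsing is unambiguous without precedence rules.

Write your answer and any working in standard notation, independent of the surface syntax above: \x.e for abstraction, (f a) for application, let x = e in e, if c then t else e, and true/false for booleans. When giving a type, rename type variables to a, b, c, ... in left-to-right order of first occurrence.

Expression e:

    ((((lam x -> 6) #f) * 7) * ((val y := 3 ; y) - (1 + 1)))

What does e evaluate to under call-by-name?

Answer: 42

Derivation:
step 0: ((((\x.6) false) * 7) * ((let y = 3 in y) - (1 + 1)))
step 1: [beta@0.0] ((6 * 7) * ((let y = 3 in y) - (1 + 1)))
step 2: [delta@0] (42 * ((let y = 3 in y) - (1 + 1)))
step 3: [let@1.0] (42 * (3 - (1 + 1)))
step 4: [delta@1.1] (42 * (3 - 2))
step 5: [delta@1] (42 * 1)
step 6: [delta@root] 42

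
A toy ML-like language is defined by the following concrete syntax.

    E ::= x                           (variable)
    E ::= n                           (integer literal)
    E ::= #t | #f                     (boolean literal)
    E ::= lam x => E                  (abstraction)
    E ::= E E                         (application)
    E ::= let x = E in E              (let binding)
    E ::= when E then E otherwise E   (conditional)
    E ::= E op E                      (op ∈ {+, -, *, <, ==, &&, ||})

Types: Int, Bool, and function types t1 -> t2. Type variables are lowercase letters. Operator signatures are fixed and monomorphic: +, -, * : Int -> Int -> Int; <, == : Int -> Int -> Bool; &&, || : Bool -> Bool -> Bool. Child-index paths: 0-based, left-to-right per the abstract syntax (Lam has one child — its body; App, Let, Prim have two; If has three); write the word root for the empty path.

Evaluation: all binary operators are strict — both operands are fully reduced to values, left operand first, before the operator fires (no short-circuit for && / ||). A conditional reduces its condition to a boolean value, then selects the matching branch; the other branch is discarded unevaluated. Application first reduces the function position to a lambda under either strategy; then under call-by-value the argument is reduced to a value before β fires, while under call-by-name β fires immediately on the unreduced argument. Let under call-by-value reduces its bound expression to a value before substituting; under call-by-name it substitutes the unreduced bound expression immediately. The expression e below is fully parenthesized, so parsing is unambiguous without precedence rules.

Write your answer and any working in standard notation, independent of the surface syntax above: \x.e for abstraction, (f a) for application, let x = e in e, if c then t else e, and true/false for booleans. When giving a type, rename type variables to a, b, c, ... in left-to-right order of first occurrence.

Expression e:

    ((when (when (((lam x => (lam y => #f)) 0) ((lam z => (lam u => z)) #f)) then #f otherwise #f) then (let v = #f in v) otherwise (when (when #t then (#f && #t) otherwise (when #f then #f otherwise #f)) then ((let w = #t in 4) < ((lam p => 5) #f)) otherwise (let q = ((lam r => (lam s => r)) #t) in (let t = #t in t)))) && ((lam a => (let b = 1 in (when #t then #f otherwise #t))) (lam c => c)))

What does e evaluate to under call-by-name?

Answer: false

Trace:
step 0: ((if (if (((\x.(\y.false)) 0) ((\z.(\u.z)) false)) then false else false) then (let v = false in v) else (if (if true then (false && true) else (if false then false else false)) then ((let w = true in 4) < ((\p.5) false)) else (let q = ((\r.(\s.r)) true) in (let t = true in t)))) && ((\a.(let b = 1 in (if true then false else true))) (\c.c)))
step 1: [beta@0.0.0.0] ((if (if ((\y.false) ((\z.(\u.z)) false)) then false else false) then (let v = false in v) else (if (if true then (false && true) else (if false then false else false)) then ((let w = true in 4) < ((\p.5) false)) else (let q = ((\r.(\s.r)) true) in (let t = true in t)))) && ((\a.(let b = 1 in (if true then false else true))) (\c.c)))
step 2: [beta@0.0.0] ((if (if false then false else false) then (let v = false in v) else (if (if true then (false && true) else (if false then false else false)) then ((let w = true in 4) < ((\p.5) false)) else (let q = ((\r.(\s.r)) true) in (let t = true in t)))) && ((\a.(let b = 1 in (if true then false else true))) (\c.c)))
step 3: [if@0.0] ((if false then (let v = false in v) else (if (if true then (false && true) else (if false then false else false)) then ((let w = true in 4) < ((\p.5) false)) else (let q = ((\r.(\s.r)) true) in (let t = true in t)))) && ((\a.(let b = 1 in (if true then false else true))) (\c.c)))
step 4: [if@0] ((if (if true then (false && true) else (if false then false else false)) then ((let w = true in 4) < ((\p.5) false)) else (let q = ((\r.(\s.r)) true) in (let t = true in t))) && ((\a.(let b = 1 in (if true then false else true))) (\c.c)))
step 5: [if@0.0] ((if (false && true) then ((let w = true in 4) < ((\p.5) false)) else (let q = ((\r.(\s.r)) true) in (let t = true in t))) && ((\a.(let b = 1 in (if true then false else true))) (\c.c)))
step 6: [delta@0.0] ((if false then ((let w = true in 4) < ((\p.5) false)) else (let q = ((\r.(\s.r)) true) in (let t = true in t))) && ((\a.(let b = 1 in (if true then false else true))) (\c.c)))
step 7: [if@0] ((let q = ((\r.(\s.r)) true) in (let t = true in t)) && ((\a.(let b = 1 in (if true then false else true))) (\c.c)))
step 8: [let@0] ((let t = true in t) && ((\a.(let b = 1 in (if true then false else true))) (\c.c)))
step 9: [let@0] (true && ((\a.(let b = 1 in (if true then false else true))) (\c.c)))
step 10: [beta@1] (true && (let b = 1 in (if true then false else true)))
step 11: [let@1] (true && (if true then false else true))
step 12: [if@1] (true && false)
step 13: [delta@root] false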